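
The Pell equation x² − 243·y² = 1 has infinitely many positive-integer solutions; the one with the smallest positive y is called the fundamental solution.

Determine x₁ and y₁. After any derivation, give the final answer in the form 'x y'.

d=243: √d = [15; 1,1,2,3,15,3,2,1,1,30] (ℓ=10, even), read p_9/q_9
k=0  a_k=15  p_k/q_k = 15/1
…
k=3  a_k=2  p_k/q_k = 78/5
k=4  a_k=3  p_k/q_k = 265/17
k=5  a_k=15  p_k/q_k = 4053/260
…
k=7  a_k=2  p_k/q_k = 28901/1854
k=8  a_k=1  p_k/q_k = 41325/2651
k=9  a_k=1  p_k/q_k = 70226/4505
(x₁, y₁) = (70226, 4505);  70226² − 243·4505² = 1 ✓

70226 4505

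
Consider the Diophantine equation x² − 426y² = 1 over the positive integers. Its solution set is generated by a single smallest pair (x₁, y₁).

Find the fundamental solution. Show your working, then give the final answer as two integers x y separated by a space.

√426 → a₀=20, period (1,1,1,3,2,6,2,3,1,1,1,40); ℓ=12 even so k=11
step 0: (20, 1)  from 20·(1,0) + (0,1)
step 1: (21, 1)  from 1·(20,1) + (1,0)
…
step 4: (227, 11)  from 3·(62,3) + (41,2)
…
step 8: (24809, 1202)  from 3·(7162,347) + (3323,161)
…
step 10: (56780, 2751)  from 1·(31971,1549) + (24809,1202)
step 11: (88751, 4300)  from 1·(56780,2751) + (31971,1549)
→ (88751, 4300).  Check: 88751²=7876740001, 426·4300²=7876740000, difference 1.

88751 4300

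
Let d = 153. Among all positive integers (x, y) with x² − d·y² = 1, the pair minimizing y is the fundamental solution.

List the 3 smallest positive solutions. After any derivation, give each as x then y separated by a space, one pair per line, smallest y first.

√153 → a₀=12, period (2,1,2,2,2,1,2,24); ℓ=8 even so k=7
step 0: (12, 1)  from 12·(1,0) + (0,1)
…
step 4: (235, 19)  from 2·(99,8) + (37,3)
…
step 6: (804, 65)  from 1·(569,46) + (235,19)
step 7: (2177, 176)  from 2·(804,65) + (569,46)
fundamental: x₁=2177, y₁=176  (since 4739329 − 153·30976 = 1)
n=2: (2177,176)∘(2177,176) = (2177·2177+153·176·176, 2177·176+176·2177) = (9478657,766304)
n=3: (9478657,766304)∘(2177,176) = (2177·9478657+153·176·766304, 2177·766304+176·9478657) = (41270070401,3336487440)

2177 176
9478657 766304
41270070401 3336487440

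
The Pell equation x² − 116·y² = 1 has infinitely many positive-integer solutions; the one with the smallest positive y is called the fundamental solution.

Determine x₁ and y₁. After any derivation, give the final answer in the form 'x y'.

9801 910

d=116: √d = [10; 1,3,2,1,4,1,2,3,1,20] (ℓ=10, even), read p_9/q_9
i=0: a=10 ⇒ p=10, q=1
…
i=8: a=3 ⇒ p=7550, q=701
i=9: a=1 ⇒ p=9801, q=910
(x₁, y₁) = (9801, 910);  9801² − 116·910² = 1 ✓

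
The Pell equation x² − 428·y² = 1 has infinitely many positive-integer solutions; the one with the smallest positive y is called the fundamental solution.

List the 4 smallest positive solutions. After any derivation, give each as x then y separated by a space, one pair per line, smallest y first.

√428 → a₀=20, period (1,2,4,1,5,10,5,1,4,2,1,40); ℓ=12 even so k=11
step 0: (20, 1)  from 20·(1,0) + (0,1)
step 1: (21, 1)  from 1·(20,1) + (1,0)
…
step 3: (269, 13)  from 4·(62,3) + (21,1)
step 4: (331, 16)  from 1·(269,13) + (62,3)
step 5: (1924, 93)  from 5·(331,16) + (269,13)
…
step 7: (99779, 4823)  from 5·(19571,946) + (1924,93)
…
step 10: (1273708, 61567)  from 2·(577179,27899) + (119350,5769)
step 11: (1850887, 89466)  from 1·(1273708,61567) + (577179,27899)
→ (1850887, 89466).  Check: 1850887²=3425782686769, 428·89466²=3425782686768, difference 1.
(x_2, y_2) = (1850887·1850887 + 428·89466·89466, 1850887·89466 + 89466·1850887) = (6851565373537, 331182912684)
(x_3, y_3) = (1850887·6851565373537 + 428·89466·331182912684, 1850887·331182912684 + 89466·6851565373537) = (25362946559057703751, 1225964295417811950)
(x_4, y_4) = (1850887·25362946559057703751 + 428·89466·1225964295417811950, 1850887·1225964295417811950 + 89466·25362946559057703751) = (93887896135702420679780737, 4538242753705644230486616)

1850887 89466
6851565373537 331182912684
25362946559057703751 1225964295417811950
93887896135702420679780737 4538242753705644230486616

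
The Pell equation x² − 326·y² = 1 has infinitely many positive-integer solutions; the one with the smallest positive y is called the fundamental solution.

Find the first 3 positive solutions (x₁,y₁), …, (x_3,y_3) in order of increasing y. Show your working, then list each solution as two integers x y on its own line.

325 18
211249 11700
137311525 7604982

√326 = [18; 18,36, …], period ℓ=2 (even) → k=1
a_0=18:  p_0=18·1+0=18,  q_0=18·0+1=1
a_1=18:  p_1=18·18+1=325,  q_1=18·1+0=18
(x₁, y₁) = (325, 18);  325² − 326·18² = 1 ✓
k=2:  x_2 = 325·325+326·18·18 = 211249,  y_2 = 325·18+18·325 = 11700
k=3:  x_3 = 325·211249+326·18·11700 = 137311525,  y_3 = 325·11700+18·211249 = 7604982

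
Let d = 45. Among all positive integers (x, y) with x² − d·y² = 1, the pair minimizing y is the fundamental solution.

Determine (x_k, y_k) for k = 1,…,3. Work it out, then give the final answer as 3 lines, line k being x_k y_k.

d=45: √d = [6; 1,2,2,2,1,12] (ℓ=6, even), read p_5/q_5
k=0  a_k=6  p_k/q_k = 6/1
…
k=3  a_k=2  p_k/q_k = 47/7
k=4  a_k=2  p_k/q_k = 114/17
k=5  a_k=1  p_k/q_k = 161/24
(x₁, y₁) = (161, 24);  161² − 45·24² = 1 ✓
(161+24√45)^2 = 51841 + 7728√45
(161+24√45)^3 = 16692641 + 2488392√45

161 24
51841 7728
16692641 2488392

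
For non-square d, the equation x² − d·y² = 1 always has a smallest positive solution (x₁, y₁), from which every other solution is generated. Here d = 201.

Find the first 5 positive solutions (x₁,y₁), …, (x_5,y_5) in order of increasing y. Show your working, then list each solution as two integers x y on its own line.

√201 = [14; 5,1,1,1,2,…,1,5,28, …], period ℓ=14 (even) → k=13
step 0: (14, 1)  from 14·(1,0) + (0,1)
step 1: (71, 5)  from 5·(14,1) + (1,0)
step 2: (85, 6)  from 1·(71,5) + (14,1)
step 3: (156, 11)  from 1·(85,6) + (71,5)
step 4: (241, 17)  from 1·(156,11) + (85,6)
step 5: (638, 45)  from 2·(241,17) + (156,11)
step 6: (879, 62)  from 1·(638,45) + (241,17)
step 7: (7670, 541)  from 8·(879,62) + (638,45)
step 8: (8549, 603)  from 1·(7670,541) + (879,62)
step 9: (24768, 1747)  from 2·(8549,603) + (7670,541)
step 10: (33317, 2350)  from 1·(24768,1747) + (8549,603)
step 11: (58085, 4097)  from 1·(33317,2350) + (24768,1747)
step 12: (91402, 6447)  from 1·(58085,4097) + (33317,2350)
step 13: (515095, 36332)  from 5·(91402,6447) + (58085,4097)
fundamental: x₁=515095, y₁=36332  (since 265322859025 − 201·1320014224 = 1)
(515095+36332√201)^2 = 530645718049 + 37428863080√201
(515095+36332√201)^3 = 546665912276384215 + 38558840456348868√201
(515095+36332√201)^4 = 563169756167477608732801 + 39722931849688611461840√201
(515095+36332√201)^5 = 580171851105627091828167877975 + 40922167162192151801416600732√201

515095 36332
530645718049 37428863080
546665912276384215 38558840456348868
563169756167477608732801 39722931849688611461840
580171851105627091828167877975 40922167162192151801416600732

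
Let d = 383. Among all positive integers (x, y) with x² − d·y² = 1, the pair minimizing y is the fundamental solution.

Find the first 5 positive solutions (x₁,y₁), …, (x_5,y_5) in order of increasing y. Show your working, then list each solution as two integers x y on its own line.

18768 959
704475647 35997024
26443197867024 1351184291905
992571874432137217 50718053544949056
37257177852241504710288 1903752856512023474111

d=383: √d = [19; 1,1,3,19,3,1,1,38] (ℓ=8, even), read p_7/q_7
k=0  a_k=19  p_k/q_k = 19/1
…
k=6  a_k=1  p_k/q_k = 10705/547
k=7  a_k=1  p_k/q_k = 18768/959
fundamental: x₁=18768, y₁=959  (since 352237824 − 383·919681 = 1)
k=2:  x_2 = 18768·18768+383·959·959 = 704475647,  y_2 = 18768·959+959·18768 = 35997024
k=3:  x_3 = 18768·704475647+383·959·35997024 = 26443197867024,  y_3 = 18768·35997024+959·704475647 = 1351184291905
k=4:  x_4 = 18768·26443197867024+383·959·1351184291905 = 992571874432137217,  y_4 = 18768·1351184291905+959·26443197867024 = 50718053544949056
k=5:  x_5 = 18768·992571874432137217+383·959·50718053544949056 = 37257177852241504710288,  y_5 = 18768·50718053544949056+959·992571874432137217 = 1903752856512023474111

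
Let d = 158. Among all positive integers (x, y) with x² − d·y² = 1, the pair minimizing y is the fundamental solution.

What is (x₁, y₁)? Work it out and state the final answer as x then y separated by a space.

√158 = [12; 1,1,3,12,3,1,1,24, …], period ℓ=8 (even) → k=7
k=0  a_k=12  p_k/q_k = 12/1
k=1  a_k=1  p_k/q_k = 13/1
k=2  a_k=1  p_k/q_k = 25/2
k=3  a_k=3  p_k/q_k = 88/7
k=4  a_k=12  p_k/q_k = 1081/86
…
k=6  a_k=1  p_k/q_k = 4412/351
k=7  a_k=1  p_k/q_k = 7743/616
fundamental: x₁=7743, y₁=616  (since 59954049 − 158·379456 = 1)

7743 616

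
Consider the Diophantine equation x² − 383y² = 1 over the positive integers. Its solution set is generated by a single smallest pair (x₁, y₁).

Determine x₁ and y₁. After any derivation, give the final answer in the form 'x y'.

18768 959

d=383: √d = [19; 1,1,3,19,3,1,1,38] (ℓ=8, even), read p_7/q_7
i=0: a=19 ⇒ p=19, q=1
i=1: a=1 ⇒ p=20, q=1
i=2: a=1 ⇒ p=39, q=2
i=3: a=3 ⇒ p=137, q=7
i=4: a=19 ⇒ p=2642, q=135
i=5: a=3 ⇒ p=8063, q=412
i=6: a=1 ⇒ p=10705, q=547
i=7: a=1 ⇒ p=18768, q=959
(x₁, y₁) = (18768, 959);  18768² − 383·959² = 1 ✓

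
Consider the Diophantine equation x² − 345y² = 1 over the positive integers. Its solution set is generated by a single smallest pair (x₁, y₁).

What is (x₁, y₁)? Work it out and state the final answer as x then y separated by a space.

6761 364

[18; 1,1,2,1,6,1,2,1,1,36] for √345; ℓ=10 ⇒ convergent index 9
step 0: (18, 1)  from 18·(1,0) + (0,1)
…
step 8: (3882, 209)  from 1·(2879,155) + (1003,54)
step 9: (6761, 364)  from 1·(3882,209) + (2879,155)
fundamental: x₁=6761, y₁=364  (since 45711121 − 345·132496 = 1)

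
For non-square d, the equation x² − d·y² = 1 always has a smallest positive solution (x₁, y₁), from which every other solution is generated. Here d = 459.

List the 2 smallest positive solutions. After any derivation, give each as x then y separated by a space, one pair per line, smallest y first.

d=459: √d = [21; 2,2,1,4,21,4,1,2,2,42] (ℓ=10, even), read p_9/q_9
a_0=21:  p_0=21·1+0=21,  q_0=21·0+1=1
a_1=2:  p_1=2·21+1=43,  q_1=2·1+0=2
…
a_3=1:  p_3=1·107+43=150,  q_3=1·5+2=7
…
a_5=21:  p_5=21·707+150=14997,  q_5=21·33+7=700
…
a_8=2:  p_8=2·75692+60695=212079,  q_8=2·3533+2833=9899
a_9=2:  p_9=2·212079+75692=499850,  q_9=2·9899+3533=23331
(x₁, y₁) = (499850, 23331);  499850² − 459·23331² = 1 ✓
n=2: (499850,23331)∘(499850,23331) = (499850·499850+459·23331·23331, 499850·23331+23331·499850) = (499700044999,23324000700)

499850 23331
499700044999 23324000700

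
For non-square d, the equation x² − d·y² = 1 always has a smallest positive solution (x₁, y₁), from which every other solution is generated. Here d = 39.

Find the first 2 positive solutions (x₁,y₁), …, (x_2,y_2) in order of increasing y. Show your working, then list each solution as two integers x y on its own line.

d=39: √d = [6; 4,12] (ℓ=2, even), read p_1/q_1
i=0: a=6 ⇒ p=6, q=1
i=1: a=4 ⇒ p=25, q=4
fundamental: x₁=25, y₁=4  (since 625 − 39·16 = 1)
(x_2, y_2) = (25·25 + 39·4·4, 25·4 + 4·25) = (1249, 200)

25 4
1249 200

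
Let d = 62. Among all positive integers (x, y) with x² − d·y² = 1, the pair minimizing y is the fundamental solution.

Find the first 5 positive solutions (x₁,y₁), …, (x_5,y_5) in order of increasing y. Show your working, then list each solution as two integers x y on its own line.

√62 = [7; 1,6,1,14, …], period ℓ=4 (even) → k=3
a_0=7:  p_0=7·1+0=7,  q_0=7·0+1=1
a_1=1:  p_1=1·7+1=8,  q_1=1·1+0=1
a_2=6:  p_2=6·8+7=55,  q_2=6·1+1=7
a_3=1:  p_3=1·55+8=63,  q_3=1·7+1=8
(x₁, y₁) = (63, 8);  63² − 62·8² = 1 ✓
(63+8√62)^2 = 7937 + 1008√62
(63+8√62)^3 = 999999 + 127000√62
(63+8√62)^4 = 125991937 + 16000992√62
(63+8√62)^5 = 15873984063 + 2015997992√62

63 8
7937 1008
999999 127000
125991937 16000992
15873984063 2015997992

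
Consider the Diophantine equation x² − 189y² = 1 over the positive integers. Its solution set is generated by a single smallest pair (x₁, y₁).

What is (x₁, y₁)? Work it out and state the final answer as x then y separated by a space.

55 4

[13; 1,2,1,26] for √189; ℓ=4 ⇒ convergent index 3
step 0: (13, 1)  from 13·(1,0) + (0,1)
step 1: (14, 1)  from 1·(13,1) + (1,0)
step 2: (41, 3)  from 2·(14,1) + (13,1)
step 3: (55, 4)  from 1·(41,3) + (14,1)
(x₁, y₁) = (55, 4);  55² − 189·4² = 1 ✓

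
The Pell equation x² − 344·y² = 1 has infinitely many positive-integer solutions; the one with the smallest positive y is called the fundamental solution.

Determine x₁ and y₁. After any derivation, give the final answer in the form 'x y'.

√344 = [18; 1,1,4,1,3,1,4,1,1,36, …], period ℓ=10 (even) → k=9
i=0: a=18 ⇒ p=18, q=1
i=1: a=1 ⇒ p=19, q=1
…
i=6: a=1 ⇒ p=983, q=53
i=7: a=4 ⇒ p=4711, q=254
i=8: a=1 ⇒ p=5694, q=307
i=9: a=1 ⇒ p=10405, q=561
fundamental: x₁=10405, y₁=561  (since 108264025 − 344·314721 = 1)

10405 561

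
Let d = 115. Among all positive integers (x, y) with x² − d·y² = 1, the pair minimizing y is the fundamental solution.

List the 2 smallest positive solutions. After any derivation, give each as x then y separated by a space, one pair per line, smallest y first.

1126 105
2535751 236460

[10; 1,2,1,1,1,1,1,2,1,20] for √115; ℓ=10 ⇒ convergent index 9
a_0=10:  p_0=10·1+0=10,  q_0=10·0+1=1
a_1=1:  p_1=1·10+1=11,  q_1=1·1+0=1
a_2=2:  p_2=2·11+10=32,  q_2=2·1+1=3
a_3=1:  p_3=1·32+11=43,  q_3=1·3+1=4
a_4=1:  p_4=1·43+32=75,  q_4=1·4+3=7
…
a_7=1:  p_7=1·193+118=311,  q_7=1·18+11=29
a_8=2:  p_8=2·311+193=815,  q_8=2·29+18=76
a_9=1:  p_9=1·815+311=1126,  q_9=1·76+29=105
→ (1126, 105).  Check: 1126²=1267876, 115·105²=1267875, difference 1.
k=2:  x_2 = 1126·1126+115·105·105 = 2535751,  y_2 = 1126·105+105·1126 = 236460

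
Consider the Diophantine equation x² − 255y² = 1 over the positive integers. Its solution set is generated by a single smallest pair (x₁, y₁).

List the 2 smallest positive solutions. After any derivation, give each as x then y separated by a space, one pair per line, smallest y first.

16 1
511 32

d=255: √d = [15; 1,30] (ℓ=2, even), read p_1/q_1
a_0=15:  p_0=15·1+0=15,  q_0=15·0+1=1
a_1=1:  p_1=1·15+1=16,  q_1=1·1+0=1
fundamental: x₁=16, y₁=1  (since 256 − 255·1 = 1)
n=2: (16,1)∘(16,1) = (16·16+255·1·1, 16·1+1·16) = (511,32)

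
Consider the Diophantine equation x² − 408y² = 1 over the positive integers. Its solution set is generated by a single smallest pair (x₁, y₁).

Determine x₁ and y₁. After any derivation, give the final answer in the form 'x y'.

√408 = [20; 5,40, …], period ℓ=2 (even) → k=1
k=0  a_k=20  p_k/q_k = 20/1
k=1  a_k=5  p_k/q_k = 101/5
(x₁, y₁) = (101, 5);  101² − 408·5² = 1 ✓

101 5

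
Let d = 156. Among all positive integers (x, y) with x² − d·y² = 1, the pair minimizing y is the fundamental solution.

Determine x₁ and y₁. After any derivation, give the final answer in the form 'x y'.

[12; 2,24] for √156; ℓ=2 ⇒ convergent index 1
step 0: (12, 1)  from 12·(1,0) + (0,1)
step 1: (25, 2)  from 2·(12,1) + (1,0)
fundamental: x₁=25, y₁=2  (since 625 − 156·4 = 1)

25 2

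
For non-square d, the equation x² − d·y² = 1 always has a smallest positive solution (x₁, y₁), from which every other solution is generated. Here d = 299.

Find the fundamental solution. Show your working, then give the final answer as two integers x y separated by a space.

415 24

[17; 3,2,3,34] for √299; ℓ=4 ⇒ convergent index 3
i=0: a=17 ⇒ p=17, q=1
…
i=2: a=2 ⇒ p=121, q=7
i=3: a=3 ⇒ p=415, q=24
fundamental: x₁=415, y₁=24  (since 172225 − 299·576 = 1)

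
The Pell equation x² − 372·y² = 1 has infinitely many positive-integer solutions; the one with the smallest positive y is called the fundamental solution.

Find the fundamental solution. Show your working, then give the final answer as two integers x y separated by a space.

√372 = [19; 3,2,12,2,3,38, …], period ℓ=6 (even) → k=5
step 0: (19, 1)  from 19·(1,0) + (0,1)
…
step 2: (135, 7)  from 2·(58,3) + (19,1)
…
step 4: (3491, 181)  from 2·(1678,87) + (135,7)
step 5: (12151, 630)  from 3·(3491,181) + (1678,87)
→ (12151, 630).  Check: 12151²=147646801, 372·630²=147646800, difference 1.

12151 630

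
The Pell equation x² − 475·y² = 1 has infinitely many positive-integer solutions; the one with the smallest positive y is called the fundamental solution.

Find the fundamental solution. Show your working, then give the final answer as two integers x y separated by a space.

57799 2652

√475 → a₀=21, period (1,3,1,6,2,6,1,3,1,42); ℓ=10 even so k=9
step 0: (21, 1)  from 21·(1,0) + (0,1)
…
step 3: (109, 5)  from 1·(87,4) + (22,1)
step 4: (741, 34)  from 6·(109,5) + (87,4)
…
step 6: (10287, 472)  from 6·(1591,73) + (741,34)
step 7: (11878, 545)  from 1·(10287,472) + (1591,73)
step 8: (45921, 2107)  from 3·(11878,545) + (10287,472)
step 9: (57799, 2652)  from 1·(45921,2107) + (11878,545)
fundamental: x₁=57799, y₁=2652  (since 3340724401 − 475·7033104 = 1)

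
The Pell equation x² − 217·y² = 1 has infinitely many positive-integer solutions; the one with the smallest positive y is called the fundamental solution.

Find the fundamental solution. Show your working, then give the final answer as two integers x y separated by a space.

3844063 260952

√217 → a₀=14, period (1,2,1,2,1,…,2,1,28); ℓ=16 even so k=15
a_0=14:  p_0=14·1+0=14,  q_0=14·0+1=1
a_1=1:  p_1=1·14+1=15,  q_1=1·1+0=1
a_2=2:  p_2=2·15+14=44,  q_2=2·1+1=3
a_3=1:  p_3=1·44+15=59,  q_3=1·3+1=4
…
a_8=4:  p_8=4·3668+383=15055,  q_8=4·249+26=1022
…
a_12=2:  p_12=2·293381+154218=740980,  q_12=2·19916+10469=50301
…
a_14=2:  p_14=2·1034361+740980=2809702,  q_14=2·70217+50301=190735
a_15=1:  p_15=1·2809702+1034361=3844063,  q_15=1·190735+70217=260952
→ (3844063, 260952).  Check: 3844063²=14776820347969, 217·260952²=14776820347968, difference 1.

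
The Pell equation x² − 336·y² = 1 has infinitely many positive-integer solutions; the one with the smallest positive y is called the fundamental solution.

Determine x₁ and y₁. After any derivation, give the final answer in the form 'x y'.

[18; 3,36] for √336; ℓ=2 ⇒ convergent index 1
a_0=18:  p_0=18·1+0=18,  q_0=18·0+1=1
a_1=3:  p_1=3·18+1=55,  q_1=3·1+0=3
→ (55, 3).  Check: 55²=3025, 336·3²=3024, difference 1.

55 3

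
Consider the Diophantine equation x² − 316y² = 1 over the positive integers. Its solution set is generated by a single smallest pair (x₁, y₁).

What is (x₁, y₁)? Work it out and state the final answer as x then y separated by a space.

√316 → a₀=17, period (1,3,2,8,2,3,1,34); ℓ=8 even so k=7
k=0  a_k=17  p_k/q_k = 17/1
…
k=6  a_k=3  p_k/q_k = 9937/559
k=7  a_k=1  p_k/q_k = 12799/720
(x₁, y₁) = (12799, 720);  12799² − 316·720² = 1 ✓

12799 720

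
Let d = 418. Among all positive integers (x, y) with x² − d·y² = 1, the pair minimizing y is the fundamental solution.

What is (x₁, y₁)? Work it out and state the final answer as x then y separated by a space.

33857 1656

[20; 2,4,20,4,2,40] for √418; ℓ=6 ⇒ convergent index 5
step 0: (20, 1)  from 20·(1,0) + (0,1)
step 1: (41, 2)  from 2·(20,1) + (1,0)
step 2: (184, 9)  from 4·(41,2) + (20,1)
step 3: (3721, 182)  from 20·(184,9) + (41,2)
step 4: (15068, 737)  from 4·(3721,182) + (184,9)
step 5: (33857, 1656)  from 2·(15068,737) + (3721,182)
fundamental: x₁=33857, y₁=1656  (since 1146296449 − 418·2742336 = 1)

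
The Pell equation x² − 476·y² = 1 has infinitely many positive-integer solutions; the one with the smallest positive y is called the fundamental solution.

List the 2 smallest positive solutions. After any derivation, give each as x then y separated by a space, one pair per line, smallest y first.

√476 → a₀=21, period (1,4,2,10,2,4,1,42); ℓ=8 even so k=7
k=0  a_k=21  p_k/q_k = 21/1
k=1  a_k=1  p_k/q_k = 22/1
k=2  a_k=4  p_k/q_k = 109/5
k=3  a_k=2  p_k/q_k = 240/11
…
k=5  a_k=2  p_k/q_k = 5258/241
k=6  a_k=4  p_k/q_k = 23541/1079
k=7  a_k=1  p_k/q_k = 28799/1320
→ (28799, 1320).  Check: 28799²=829382401, 476·1320²=829382400, difference 1.
n=2: (28799,1320)∘(28799,1320) = (28799·28799+476·1320·1320, 28799·1320+1320·28799) = (1658764801,76029360)

28799 1320
1658764801 76029360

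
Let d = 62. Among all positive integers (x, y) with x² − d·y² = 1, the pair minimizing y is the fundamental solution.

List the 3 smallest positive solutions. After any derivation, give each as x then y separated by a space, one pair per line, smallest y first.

√62 = [7; 1,6,1,14, …], period ℓ=4 (even) → k=3
i=0: a=7 ⇒ p=7, q=1
i=1: a=1 ⇒ p=8, q=1
i=2: a=6 ⇒ p=55, q=7
i=3: a=1 ⇒ p=63, q=8
→ (63, 8).  Check: 63²=3969, 62·8²=3968, difference 1.
(x_2, y_2) = (63·63 + 62·8·8, 63·8 + 8·63) = (7937, 1008)
(x_3, y_3) = (63·7937 + 62·8·1008, 63·1008 + 8·7937) = (999999, 127000)

63 8
7937 1008
999999 127000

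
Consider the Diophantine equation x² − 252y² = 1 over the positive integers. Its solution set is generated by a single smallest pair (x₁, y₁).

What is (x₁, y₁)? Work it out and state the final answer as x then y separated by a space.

127 8

[15; 1,6,1,30] for √252; ℓ=4 ⇒ convergent index 3
i=0: a=15 ⇒ p=15, q=1
i=1: a=1 ⇒ p=16, q=1
i=2: a=6 ⇒ p=111, q=7
i=3: a=1 ⇒ p=127, q=8
(x₁, y₁) = (127, 8);  127² − 252·8² = 1 ✓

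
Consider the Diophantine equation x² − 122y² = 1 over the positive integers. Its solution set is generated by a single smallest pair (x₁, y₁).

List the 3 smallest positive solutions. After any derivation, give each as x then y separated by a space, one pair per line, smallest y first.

√122 = [11; 22, …], period ℓ=1 (odd) → k=1
a_0=11:  p_0=11·1+0=11,  q_0=11·0+1=1
a_1=22:  p_1=22·11+1=243,  q_1=22·1+0=22
→ (243, 22).  Check: 243²=59049, 122·22²=59048, difference 1.
(243+22√122)^2 = 118097 + 10692√122
(243+22√122)^3 = 57394899 + 5196290√122

243 22
118097 10692
57394899 5196290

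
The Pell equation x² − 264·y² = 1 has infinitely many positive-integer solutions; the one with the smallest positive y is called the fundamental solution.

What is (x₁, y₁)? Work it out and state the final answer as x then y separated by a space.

[16; 4,32] for √264; ℓ=2 ⇒ convergent index 1
i=0: a=16 ⇒ p=16, q=1
i=1: a=4 ⇒ p=65, q=4
→ (65, 4).  Check: 65²=4225, 264·4²=4224, difference 1.

65 4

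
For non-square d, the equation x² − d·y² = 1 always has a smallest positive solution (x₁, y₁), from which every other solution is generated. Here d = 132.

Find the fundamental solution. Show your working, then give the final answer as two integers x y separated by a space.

23 2

√132 → a₀=11, period (2,22); ℓ=2 even so k=1
a_0=11:  p_0=11·1+0=11,  q_0=11·0+1=1
a_1=2:  p_1=2·11+1=23,  q_1=2·1+0=2
fundamental: x₁=23, y₁=2  (since 529 − 132·4 = 1)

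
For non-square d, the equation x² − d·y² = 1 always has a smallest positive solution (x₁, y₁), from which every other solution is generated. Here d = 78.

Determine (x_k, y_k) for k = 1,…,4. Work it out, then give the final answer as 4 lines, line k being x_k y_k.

d=78: √d = [8; 1,4,1,16] (ℓ=4, even), read p_3/q_3
a_0=8:  p_0=8·1+0=8,  q_0=8·0+1=1
a_1=1:  p_1=1·8+1=9,  q_1=1·1+0=1
a_2=4:  p_2=4·9+8=44,  q_2=4·1+1=5
a_3=1:  p_3=1·44+9=53,  q_3=1·5+1=6
→ (53, 6).  Check: 53²=2809, 78·6²=2808, difference 1.
(x_2, y_2) = (53·53 + 78·6·6, 53·6 + 6·53) = (5617, 636)
(x_3, y_3) = (53·5617 + 78·6·636, 53·636 + 6·5617) = (595349, 67410)
(x_4, y_4) = (53·595349 + 78·6·67410, 53·67410 + 6·595349) = (63101377, 7144824)

53 6
5617 636
595349 67410
63101377 7144824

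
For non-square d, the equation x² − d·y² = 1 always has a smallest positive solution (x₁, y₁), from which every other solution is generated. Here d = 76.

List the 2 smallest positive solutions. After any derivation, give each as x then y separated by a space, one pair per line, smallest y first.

√76 → a₀=8, period (1,2,1,1,5,4,5,1,1,2,1,16); ℓ=12 even so k=11
a_0=8:  p_0=8·1+0=8,  q_0=8·0+1=1
a_1=1:  p_1=1·8+1=9,  q_1=1·1+0=1
a_2=2:  p_2=2·9+8=26,  q_2=2·1+1=3
a_3=1:  p_3=1·26+9=35,  q_3=1·3+1=4
…
a_6=4:  p_6=4·340+61=1421,  q_6=4·39+7=163
…
a_8=1:  p_8=1·7445+1421=8866,  q_8=1·854+163=1017
a_9=1:  p_9=1·8866+7445=16311,  q_9=1·1017+854=1871
a_10=2:  p_10=2·16311+8866=41488,  q_10=2·1871+1017=4759
a_11=1:  p_11=1·41488+16311=57799,  q_11=1·4759+1871=6630
→ (57799, 6630).  Check: 57799²=3340724401, 76·6630²=3340724400, difference 1.
k=2:  x_2 = 57799·57799+76·6630·6630 = 6681448801,  y_2 = 57799·6630+6630·57799 = 766414740

57799 6630
6681448801 766414740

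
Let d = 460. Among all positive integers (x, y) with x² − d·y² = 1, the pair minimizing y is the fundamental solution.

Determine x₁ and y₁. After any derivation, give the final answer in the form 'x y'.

2535751 118230

d=460: √d = [21; 2,4,3,1,2,10,2,1,3,4,2,42] (ℓ=12, even), read p_11/q_11
step 0: (21, 1)  from 21·(1,0) + (0,1)
step 1: (43, 2)  from 2·(21,1) + (1,0)
step 2: (193, 9)  from 4·(43,2) + (21,1)
…
step 4: (815, 38)  from 1·(622,29) + (193,9)
step 5: (2252, 105)  from 2·(815,38) + (622,29)
step 6: (23335, 1088)  from 10·(2252,105) + (815,38)
step 7: (48922, 2281)  from 2·(23335,1088) + (2252,105)
step 8: (72257, 3369)  from 1·(48922,2281) + (23335,1088)
step 9: (265693, 12388)  from 3·(72257,3369) + (48922,2281)
step 10: (1135029, 52921)  from 4·(265693,12388) + (72257,3369)
step 11: (2535751, 118230)  from 2·(1135029,52921) + (265693,12388)
→ (2535751, 118230).  Check: 2535751²=6430033134001, 460·118230²=6430033134000, difference 1.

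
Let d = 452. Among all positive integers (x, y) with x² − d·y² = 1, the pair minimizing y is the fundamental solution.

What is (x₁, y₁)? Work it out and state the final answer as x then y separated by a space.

[21; 3,1,5,3,10,3,5,1,3,42] for √452; ℓ=10 ⇒ convergent index 9
i=0: a=21 ⇒ p=21, q=1
…
i=3: a=5 ⇒ p=489, q=23
…
i=7: a=5 ⇒ p=263904, q=12413
i=8: a=1 ⇒ p=313483, q=14745
i=9: a=3 ⇒ p=1204353, q=56648
→ (1204353, 56648).  Check: 1204353²=1450466148609, 452·56648²=1450466148608, difference 1.

1204353 56648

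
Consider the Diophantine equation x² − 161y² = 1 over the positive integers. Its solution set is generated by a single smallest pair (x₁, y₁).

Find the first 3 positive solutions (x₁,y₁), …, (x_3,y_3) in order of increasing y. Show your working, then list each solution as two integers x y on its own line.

√161 → a₀=12, period (1,2,4,1,2,1,4,2,1,24); ℓ=10 even so k=9
k=0  a_k=12  p_k/q_k = 12/1
k=1  a_k=1  p_k/q_k = 13/1
…
k=3  a_k=4  p_k/q_k = 165/13
k=4  a_k=1  p_k/q_k = 203/16
k=5  a_k=2  p_k/q_k = 571/45
k=6  a_k=1  p_k/q_k = 774/61
…
k=8  a_k=2  p_k/q_k = 8108/639
k=9  a_k=1  p_k/q_k = 11775/928
fundamental: x₁=11775, y₁=928  (since 138650625 − 161·861184 = 1)
(11775+928√161)^2 = 277301249 + 21854400√161
(11775+928√161)^3 = 6530444402175 + 514671119072√161

11775 928
277301249 21854400
6530444402175 514671119072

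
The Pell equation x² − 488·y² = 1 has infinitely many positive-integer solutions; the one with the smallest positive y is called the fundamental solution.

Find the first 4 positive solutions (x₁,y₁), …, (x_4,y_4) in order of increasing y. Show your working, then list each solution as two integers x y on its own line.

√488 = [22; 11,44, …], period ℓ=2 (even) → k=1
step 0: (22, 1)  from 22·(1,0) + (0,1)
step 1: (243, 11)  from 11·(22,1) + (1,0)
→ (243, 11).  Check: 243²=59049, 488·11²=59048, difference 1.
(x_2, y_2) = (243·243 + 488·11·11, 243·11 + 11·243) = (118097, 5346)
(x_3, y_3) = (243·118097 + 488·11·5346, 243·5346 + 11·118097) = (57394899, 2598145)
(x_4, y_4) = (243·57394899 + 488·11·2598145, 243·2598145 + 11·57394899) = (27893802817, 1262693124)

243 11
118097 5346
57394899 2598145
27893802817 1262693124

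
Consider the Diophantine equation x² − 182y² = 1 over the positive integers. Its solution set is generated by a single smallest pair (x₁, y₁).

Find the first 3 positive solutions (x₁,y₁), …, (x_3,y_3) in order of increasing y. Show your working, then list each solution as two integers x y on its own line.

27 2
1457 108
78651 5830

√182 → a₀=13, period (2,26); ℓ=2 even so k=1
a_0=13:  p_0=13·1+0=13,  q_0=13·0+1=1
a_1=2:  p_1=2·13+1=27,  q_1=2·1+0=2
→ (27, 2).  Check: 27²=729, 182·2²=728, difference 1.
(27+2√182)^2 = 1457 + 108√182
(27+2√182)^3 = 78651 + 5830√182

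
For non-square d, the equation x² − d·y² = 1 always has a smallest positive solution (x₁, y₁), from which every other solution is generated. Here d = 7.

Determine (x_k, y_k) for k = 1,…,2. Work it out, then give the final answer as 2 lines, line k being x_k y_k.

d=7: √d = [2; 1,1,1,4] (ℓ=4, even), read p_3/q_3
i=0: a=2 ⇒ p=2, q=1
i=1: a=1 ⇒ p=3, q=1
i=2: a=1 ⇒ p=5, q=2
i=3: a=1 ⇒ p=8, q=3
→ (8, 3).  Check: 8²=64, 7·3²=63, difference 1.
(x_2, y_2) = (8·8 + 7·3·3, 8·3 + 3·8) = (127, 48)

8 3
127 48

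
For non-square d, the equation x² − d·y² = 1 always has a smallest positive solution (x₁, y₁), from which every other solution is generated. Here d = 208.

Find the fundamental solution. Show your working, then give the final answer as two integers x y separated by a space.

√208 = [14; 2,2,1,2,2,28, …], period ℓ=6 (even) → k=5
a_0=14:  p_0=14·1+0=14,  q_0=14·0+1=1
a_1=2:  p_1=2·14+1=29,  q_1=2·1+0=2
…
a_3=1:  p_3=1·72+29=101,  q_3=1·5+2=7
a_4=2:  p_4=2·101+72=274,  q_4=2·7+5=19
a_5=2:  p_5=2·274+101=649,  q_5=2·19+7=45
fundamental: x₁=649, y₁=45  (since 421201 − 208·2025 = 1)

649 45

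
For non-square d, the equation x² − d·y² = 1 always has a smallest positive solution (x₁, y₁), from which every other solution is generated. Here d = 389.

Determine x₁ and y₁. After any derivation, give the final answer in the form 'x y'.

√389 = [19; 1,2,1,1,1,1,2,1,38, …], period ℓ=9 (odd) → k=17
k=0  a_k=19  p_k/q_k = 19/1
k=1  a_k=1  p_k/q_k = 20/1
…
k=3  a_k=1  p_k/q_k = 79/4
…
k=10  a_k=1  p_k/q_k = 50925/2582
…
k=16  a_k=2  p_k/q_k = 2376809/120509
k=17  a_k=1  p_k/q_k = 3287049/166660
→ (3287049, 166660).  Check: 3287049²=10804691128401, 389·166660²=10804691128400, difference 1.

3287049 166660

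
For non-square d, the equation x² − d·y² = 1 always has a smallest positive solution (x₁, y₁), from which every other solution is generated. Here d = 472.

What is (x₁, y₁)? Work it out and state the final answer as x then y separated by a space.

306917 14127

√472 = [21; 1,2,1,1,1,…,2,1,42, …], period ℓ=14 (even) → k=13
k=0  a_k=21  p_k/q_k = 21/1
k=1  a_k=1  p_k/q_k = 22/1
k=2  a_k=2  p_k/q_k = 65/3
k=3  a_k=1  p_k/q_k = 87/4
k=4  a_k=1  p_k/q_k = 152/7
k=5  a_k=1  p_k/q_k = 239/11
k=6  a_k=4  p_k/q_k = 1108/51
…
k=8  a_k=4  p_k/q_k = 24224/1115
k=9  a_k=1  p_k/q_k = 30003/1381
k=10  a_k=1  p_k/q_k = 54227/2496
…
k=12  a_k=2  p_k/q_k = 222687/10250
k=13  a_k=1  p_k/q_k = 306917/14127
→ (306917, 14127).  Check: 306917²=94198044889, 472·14127²=94198044888, difference 1.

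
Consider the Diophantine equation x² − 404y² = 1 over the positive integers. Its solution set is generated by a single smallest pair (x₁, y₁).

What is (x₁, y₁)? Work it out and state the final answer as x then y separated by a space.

201 10

√404 → a₀=20, period (10,40); ℓ=2 even so k=1
step 0: (20, 1)  from 20·(1,0) + (0,1)
step 1: (201, 10)  from 10·(20,1) + (1,0)
→ (201, 10).  Check: 201²=40401, 404·10²=40400, difference 1.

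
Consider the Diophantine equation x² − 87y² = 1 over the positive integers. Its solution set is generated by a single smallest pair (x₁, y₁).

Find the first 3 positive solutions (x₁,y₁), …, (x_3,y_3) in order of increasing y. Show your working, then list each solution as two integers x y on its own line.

[9; 3,18] for √87; ℓ=2 ⇒ convergent index 1
a_0=9:  p_0=9·1+0=9,  q_0=9·0+1=1
a_1=3:  p_1=3·9+1=28,  q_1=3·1+0=3
(x₁, y₁) = (28, 3);  28² − 87·3² = 1 ✓
(x_2, y_2) = (28·28 + 87·3·3, 28·3 + 3·28) = (1567, 168)
(x_3, y_3) = (28·1567 + 87·3·168, 28·168 + 3·1567) = (87724, 9405)

28 3
1567 168
87724 9405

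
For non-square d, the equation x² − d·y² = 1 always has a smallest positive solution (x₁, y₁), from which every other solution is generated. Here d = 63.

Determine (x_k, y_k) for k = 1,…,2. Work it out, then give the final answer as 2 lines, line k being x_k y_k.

[7; 1,14] for √63; ℓ=2 ⇒ convergent index 1
k=0  a_k=7  p_k/q_k = 7/1
k=1  a_k=1  p_k/q_k = 8/1
(x₁, y₁) = (8, 1);  8² − 63·1² = 1 ✓
n=2: (8,1)∘(8,1) = (8·8+63·1·1, 8·1+1·8) = (127,16)

8 1
127 16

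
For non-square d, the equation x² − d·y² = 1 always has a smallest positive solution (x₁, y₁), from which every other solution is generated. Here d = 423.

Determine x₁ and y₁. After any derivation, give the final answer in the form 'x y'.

[20; 1,1,3,4,3,1,1,40] for √423; ℓ=8 ⇒ convergent index 7
step 0: (20, 1)  from 20·(1,0) + (0,1)
…
step 2: (41, 2)  from 1·(21,1) + (20,1)
step 3: (144, 7)  from 3·(41,2) + (21,1)
…
step 6: (2612, 127)  from 1·(1995,97) + (617,30)
step 7: (4607, 224)  from 1·(2612,127) + (1995,97)
fundamental: x₁=4607, y₁=224  (since 21224449 − 423·50176 = 1)

4607 224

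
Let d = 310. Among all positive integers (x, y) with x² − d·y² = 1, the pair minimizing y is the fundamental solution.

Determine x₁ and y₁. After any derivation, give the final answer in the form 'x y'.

848719 48204

√310 = [17; 1,1,1,1,5,…,1,1,34, …], period ℓ=16 (even) → k=15
a_0=17:  p_0=17·1+0=17,  q_0=17·0+1=1
a_1=1:  p_1=1·17+1=18,  q_1=1·1+0=1
a_2=1:  p_2=1·18+17=35,  q_2=1·1+1=2
…
a_6=3:  p_6=3·493+88=1567,  q_6=3·28+5=89
a_7=1:  p_7=1·1567+493=2060,  q_7=1·89+28=117
a_8=2:  p_8=2·2060+1567=5687,  q_8=2·117+89=323
…
a_12=1:  p_12=1·152387+28928=181315,  q_12=1·8655+1643=10298
…
a_14=1:  p_14=1·333702+181315=515017,  q_14=1·18953+10298=29251
a_15=1:  p_15=1·515017+333702=848719,  q_15=1·29251+18953=48204
fundamental: x₁=848719, y₁=48204  (since 720323940961 − 310·2323625616 = 1)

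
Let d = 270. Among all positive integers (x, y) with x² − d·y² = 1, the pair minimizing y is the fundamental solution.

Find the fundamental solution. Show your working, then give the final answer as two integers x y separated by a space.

5291 322

√270 → a₀=16, period (2,3,6,3,2,32); ℓ=6 even so k=5
i=0: a=16 ⇒ p=16, q=1
…
i=4: a=3 ⇒ p=2284, q=139
i=5: a=2 ⇒ p=5291, q=322
→ (5291, 322).  Check: 5291²=27994681, 270·322²=27994680, difference 1.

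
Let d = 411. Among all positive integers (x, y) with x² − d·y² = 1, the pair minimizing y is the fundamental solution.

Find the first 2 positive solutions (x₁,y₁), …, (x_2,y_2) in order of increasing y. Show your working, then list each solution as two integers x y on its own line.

[20; 3,1,1,1,19,1,1,1,3,40] for √411; ℓ=10 ⇒ convergent index 9
a_0=20:  p_0=20·1+0=20,  q_0=20·0+1=1
a_1=3:  p_1=3·20+1=61,  q_1=3·1+0=3
…
a_4=1:  p_4=1·142+81=223,  q_4=1·7+4=11
a_5=19:  p_5=19·223+142=4379,  q_5=19·11+7=216
a_6=1:  p_6=1·4379+223=4602,  q_6=1·216+11=227
a_7=1:  p_7=1·4602+4379=8981,  q_7=1·227+216=443
a_8=1:  p_8=1·8981+4602=13583,  q_8=1·443+227=670
a_9=3:  p_9=3·13583+8981=49730,  q_9=3·670+443=2453
fundamental: x₁=49730, y₁=2453  (since 2473072900 − 411·6017209 = 1)
(49730+2453√411)^2 = 4946145799 + 243975380√411

49730 2453
4946145799 243975380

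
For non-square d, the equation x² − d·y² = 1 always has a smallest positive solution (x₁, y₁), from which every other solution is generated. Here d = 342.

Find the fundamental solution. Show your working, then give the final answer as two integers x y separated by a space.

√342 → a₀=18, period (2,36); ℓ=2 even so k=1
i=0: a=18 ⇒ p=18, q=1
i=1: a=2 ⇒ p=37, q=2
fundamental: x₁=37, y₁=2  (since 1369 − 342·4 = 1)

37 2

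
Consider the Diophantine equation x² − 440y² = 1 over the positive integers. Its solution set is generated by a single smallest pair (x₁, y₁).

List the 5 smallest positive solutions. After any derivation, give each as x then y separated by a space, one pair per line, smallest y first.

21 1
881 42
36981 1763
1552321 74004
65160501 3106405

d=440: √d = [20; 1,40] (ℓ=2, even), read p_1/q_1
i=0: a=20 ⇒ p=20, q=1
i=1: a=1 ⇒ p=21, q=1
→ (21, 1).  Check: 21²=441, 440·1²=440, difference 1.
(x_2, y_2) = (21·21 + 440·1·1, 21·1 + 1·21) = (881, 42)
(x_3, y_3) = (21·881 + 440·1·42, 21·42 + 1·881) = (36981, 1763)
(x_4, y_4) = (21·36981 + 440·1·1763, 21·1763 + 1·36981) = (1552321, 74004)
(x_5, y_5) = (21·1552321 + 440·1·74004, 21·74004 + 1·1552321) = (65160501, 3106405)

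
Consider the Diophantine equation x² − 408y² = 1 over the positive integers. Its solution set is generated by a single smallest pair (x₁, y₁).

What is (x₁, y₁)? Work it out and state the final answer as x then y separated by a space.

√408 = [20; 5,40, …], period ℓ=2 (even) → k=1
a_0=20:  p_0=20·1+0=20,  q_0=20·0+1=1
a_1=5:  p_1=5·20+1=101,  q_1=5·1+0=5
→ (101, 5).  Check: 101²=10201, 408·5²=10200, difference 1.

101 5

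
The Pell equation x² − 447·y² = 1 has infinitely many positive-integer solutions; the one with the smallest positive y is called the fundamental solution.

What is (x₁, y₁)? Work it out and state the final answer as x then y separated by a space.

148 7

[21; 7,42] for √447; ℓ=2 ⇒ convergent index 1
a_0=21:  p_0=21·1+0=21,  q_0=21·0+1=1
a_1=7:  p_1=7·21+1=148,  q_1=7·1+0=7
(x₁, y₁) = (148, 7);  148² − 447·7² = 1 ✓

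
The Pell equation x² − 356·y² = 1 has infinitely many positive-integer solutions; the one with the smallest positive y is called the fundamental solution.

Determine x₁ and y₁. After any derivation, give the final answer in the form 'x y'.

[18; 1,6,1,1,2,…,6,1,36] for √356; ℓ=14 ⇒ convergent index 13
step 0: (18, 1)  from 18·(1,0) + (0,1)
step 1: (19, 1)  from 1·(18,1) + (1,0)
step 2: (132, 7)  from 6·(19,1) + (18,1)
step 3: (151, 8)  from 1·(132,7) + (19,1)
step 4: (283, 15)  from 1·(151,8) + (132,7)
step 5: (717, 38)  from 2·(283,15) + (151,8)
…
step 8: (9717, 515)  from 1·(8717,462) + (1000,53)
step 9: (28151, 1492)  from 2·(9717,515) + (8717,462)
step 10: (37868, 2007)  from 1·(28151,1492) + (9717,515)
…
step 12: (433982, 23001)  from 6·(66019,3499) + (37868,2007)
step 13: (500001, 26500)  from 1·(433982,23001) + (66019,3499)
→ (500001, 26500).  Check: 500001²=250001000001, 356·26500²=250001000000, difference 1.

500001 26500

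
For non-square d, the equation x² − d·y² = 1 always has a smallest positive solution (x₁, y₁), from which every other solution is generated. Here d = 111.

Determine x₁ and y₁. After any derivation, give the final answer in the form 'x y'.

[10; 1,1,6,1,1,20] for √111; ℓ=6 ⇒ convergent index 5
k=0  a_k=10  p_k/q_k = 10/1
…
k=2  a_k=1  p_k/q_k = 21/2
…
k=4  a_k=1  p_k/q_k = 158/15
k=5  a_k=1  p_k/q_k = 295/28
(x₁, y₁) = (295, 28);  295² − 111·28² = 1 ✓

295 28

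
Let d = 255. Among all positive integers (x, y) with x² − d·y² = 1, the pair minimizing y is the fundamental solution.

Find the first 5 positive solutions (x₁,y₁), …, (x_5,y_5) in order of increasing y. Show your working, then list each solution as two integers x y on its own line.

16 1
511 32
16336 1023
522241 32704
16695376 1045505

√255 → a₀=15, period (1,30); ℓ=2 even so k=1
a_0=15:  p_0=15·1+0=15,  q_0=15·0+1=1
a_1=1:  p_1=1·15+1=16,  q_1=1·1+0=1
→ (16, 1).  Check: 16²=256, 255·1²=255, difference 1.
n=2: (16,1)∘(16,1) = (16·16+255·1·1, 16·1+1·16) = (511,32)
n=3: (511,32)∘(16,1) = (16·511+255·1·32, 16·32+1·511) = (16336,1023)
n=4: (16336,1023)∘(16,1) = (16·16336+255·1·1023, 16·1023+1·16336) = (522241,32704)
n=5: (522241,32704)∘(16,1) = (16·522241+255·1·32704, 16·32704+1·522241) = (16695376,1045505)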